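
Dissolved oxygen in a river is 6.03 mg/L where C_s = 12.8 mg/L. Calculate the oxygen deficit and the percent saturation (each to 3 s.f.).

D = C_s − C = 12.8 − 6.03 = 6.77 mg/L.
% saturation = 6.03/12.8 × 100 = 47.1 %.

D ≈ 6.77 mg/L; 47.1 % saturation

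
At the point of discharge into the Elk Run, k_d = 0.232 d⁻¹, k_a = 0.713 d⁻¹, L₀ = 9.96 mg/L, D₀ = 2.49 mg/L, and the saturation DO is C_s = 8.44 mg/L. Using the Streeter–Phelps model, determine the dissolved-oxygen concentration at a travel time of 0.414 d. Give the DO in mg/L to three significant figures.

DO ≈ 5.80 mg/L

k_d L₀/(k_a−k_d) = 0.232×9.96/(0.713−0.232) = 2.311/0.4810 = 4.804 mg/L.
e^(−k_d t) = e^(−0.232×0.4140) = 0.9084; e^(−k_a t) = e^(−0.713×0.4140) = 0.7444.
D = 4.804 × (0.9084 − 0.7444) + 2.49 × 0.7444 = 0.7880 + 1.854 = 2.642 mg/L.
DO = C_s − D = 8.44 − 2.642 = 5.798 mg/L.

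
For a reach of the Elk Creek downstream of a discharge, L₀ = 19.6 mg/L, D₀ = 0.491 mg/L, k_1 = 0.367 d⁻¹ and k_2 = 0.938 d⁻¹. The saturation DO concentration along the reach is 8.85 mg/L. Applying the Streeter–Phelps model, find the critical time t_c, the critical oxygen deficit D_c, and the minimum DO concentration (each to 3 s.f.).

At the critical point dD/dt = 0, so k_1 L₀ e^(−k_1 t) = k_2 D. Substituting D(t) from the Streeter–Phelps equation and solving for t gives
t_c = ln[(k_2/k_1)(1 − D₀(k_2−k_1)/(k_1 L₀))] / (k_2−k_1).
Here k_2−k_1 = 0.5710 d⁻¹ and 1 − D₀(k_2−k_1)/(k_1 L₀) = 1 − 0.491×0.5710/(0.367×19.6) = 0.9610, so
t_c = ln(2.556 × 0.9610) / 0.5710 = 0.8986 / 0.5710 = 1.574 d.
L(t_c) = L₀ e^(−k_1 t_c) = 19.6 × 0.5613 = 11.00 mg/L, and at the critical point k_2 D_c = k_1 L, so D_c = (0.367/0.938) × 11.00 = 4.304 mg/L.
Minimum DO = C_s − D_c = 8.85 − 4.304 = 4.546 mg/L.

t_c ≈ 1.57 d; D_c ≈ 4.30 mg/L; min DO ≈ 4.55 mg/L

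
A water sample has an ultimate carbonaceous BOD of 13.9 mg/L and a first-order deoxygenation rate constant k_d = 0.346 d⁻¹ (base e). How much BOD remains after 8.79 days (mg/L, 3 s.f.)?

L_t = L₀ e^(−k_d t) = 13.9 × e^(−0.346×8.79) = 13.9 × 0.04777 = 0.6640 mg/L.

L ≈ 0.664 mg/L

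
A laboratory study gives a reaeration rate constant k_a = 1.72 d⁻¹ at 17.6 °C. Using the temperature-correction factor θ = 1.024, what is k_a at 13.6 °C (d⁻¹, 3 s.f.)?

k_a ≈ 1.56 d⁻¹

k_a(T₂) = k_a(T₁) · θ^(T₂−T₁) = 1.72 × 1.024^(13.6−17.6)
= 1.72 × 1.024^-4.00 = 1.72 × 0.9095 = 1.564 d⁻¹.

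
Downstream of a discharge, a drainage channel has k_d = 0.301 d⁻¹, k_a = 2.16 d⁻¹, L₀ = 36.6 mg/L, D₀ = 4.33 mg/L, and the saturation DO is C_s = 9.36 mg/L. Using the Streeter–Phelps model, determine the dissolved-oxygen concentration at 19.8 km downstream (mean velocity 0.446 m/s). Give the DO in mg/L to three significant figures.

DO ≈ 4.81 mg/L

Travel time t = x/v = 19.8 km / (0.446 m/s) = 19800 m / 0.446 m/s = 44390 s = 0.5138 d.
k_d L₀/(k_a−k_d) = 0.301×36.6/(2.16−0.301) = 11.02/1.859 = 5.926 mg/L.
e^(−k_d t) = e^(−0.301×0.5138) = 0.8567; e^(−k_a t) = e^(−2.16×0.5138) = 0.3296.
D = 5.926 × (0.8567 − 0.3296) + 4.33 × 0.3296 = 3.124 + 1.427 = 4.551 mg/L.
DO = C_s − D = 9.36 − 4.551 = 4.809 mg/L.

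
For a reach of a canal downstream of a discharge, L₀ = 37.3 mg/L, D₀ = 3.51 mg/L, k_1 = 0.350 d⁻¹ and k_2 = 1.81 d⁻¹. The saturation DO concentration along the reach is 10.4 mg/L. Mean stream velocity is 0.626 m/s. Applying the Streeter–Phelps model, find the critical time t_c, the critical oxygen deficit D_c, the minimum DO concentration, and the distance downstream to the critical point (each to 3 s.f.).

t_c ≈ 0.784 d; D_c ≈ 5.48 mg/L; min DO ≈ 4.92 mg/L; x_c ≈ 42.4 km

At the critical point dD/dt = 0, so k_1 L₀ e^(−k_1 t) = k_2 D. Substituting D(t) from the Streeter–Phelps equation and solving for t gives
t_c = ln[(k_2/k_1)(1 − D₀(k_2−k_1)/(k_1 L₀))] / (k_2−k_1).
Here k_2−k_1 = 1.460 d⁻¹ and 1 − D₀(k_2−k_1)/(k_1 L₀) = 1 − 3.51×1.460/(0.350×37.3) = 0.6075, so
t_c = ln(5.171 × 0.6075) / 1.460 = 1.145 / 1.460 = 0.7840 d.
D_c = (k_1/k_2) L₀ e^(−k_1 t_c) = (0.350/1.81) × 37.3 × e^(−0.350×0.7840) = 0.1934 × 37.3 × 0.7600 = 5.482 mg/L.
Minimum DO = C_s − D_c = 10.4 − 5.482 = 4.918 mg/L.
x_c = v t_c = 0.626 m/s × 0.7840 d × 86400 s/d = 42410 m ≈ 42.4 km.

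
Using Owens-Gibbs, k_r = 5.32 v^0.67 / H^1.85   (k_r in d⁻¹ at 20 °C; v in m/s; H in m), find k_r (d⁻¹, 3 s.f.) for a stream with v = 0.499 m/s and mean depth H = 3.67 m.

k_r ≈ 0.301 d⁻¹

k_r = 5.32 × 0.499^0.67 / 3.67^1.85 = 5.32 × 0.6277 / 11.08 = 0.3013 d⁻¹.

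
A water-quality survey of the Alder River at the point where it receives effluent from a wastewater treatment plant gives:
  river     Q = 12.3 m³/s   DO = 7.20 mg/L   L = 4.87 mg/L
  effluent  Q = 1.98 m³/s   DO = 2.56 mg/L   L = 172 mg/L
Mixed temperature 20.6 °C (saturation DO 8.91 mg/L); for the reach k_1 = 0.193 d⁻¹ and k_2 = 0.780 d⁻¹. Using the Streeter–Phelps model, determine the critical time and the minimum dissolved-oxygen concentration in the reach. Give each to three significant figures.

t_c ≈ 1.88 d; minimum DO ≈ 4.08 mg/L

Mixed DO = (12.3×7.20 + 1.98×2.56)/(12.3+1.98) = 93.63/14.28 = 6.557 mg/L.
Mixed L₀ = (12.3×4.87 + 1.98×172)/(14.28) = 400.5/14.28 = 28.04 mg/L.
Initial deficit D₀ = C_s − DO₀ = 8.91 − 6.557 = 2.353 mg/L.
t_c = (1/0.5870) ln[(0.780/0.193)(1 − 2.353×0.5870/(0.193×28.04))] = 1.704 × ln(3.010) = 1.877 d.
D_c = (0.193/0.780) × 28.04 × e^(−0.193×1.877) = 0.2474 × 28.04 × 0.6961 = 4.830 mg/L.
Minimum DO = 8.91 − 4.830 = 4.080 mg/L.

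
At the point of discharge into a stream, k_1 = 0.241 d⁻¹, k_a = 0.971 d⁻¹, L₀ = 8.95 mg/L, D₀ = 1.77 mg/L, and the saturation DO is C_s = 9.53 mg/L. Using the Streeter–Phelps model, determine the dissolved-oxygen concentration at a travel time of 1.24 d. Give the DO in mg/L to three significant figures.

k_1 L₀/(k_a−k_1) = 0.241×8.95/(0.971−0.241) = 2.157/0.7300 = 2.955 mg/L.
e^(−k_1 t) = e^(−0.241×1.240) = 0.7417; e^(−k_a t) = e^(−0.971×1.240) = 0.3000.
D = 2.955 × (0.7417 − 0.3000) + 1.77 × 0.3000 = 1.305 + 0.5310 = 1.836 mg/L.
DO = C_s − D = 9.53 − 1.836 = 7.694 mg/L.

DO ≈ 7.69 mg/L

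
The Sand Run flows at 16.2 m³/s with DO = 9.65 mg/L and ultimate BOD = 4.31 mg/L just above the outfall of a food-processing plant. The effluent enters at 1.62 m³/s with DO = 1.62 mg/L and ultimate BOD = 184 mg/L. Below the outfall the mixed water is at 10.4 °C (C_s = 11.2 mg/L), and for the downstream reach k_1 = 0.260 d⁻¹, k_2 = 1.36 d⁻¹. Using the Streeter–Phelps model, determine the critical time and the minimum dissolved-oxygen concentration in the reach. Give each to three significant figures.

t_c ≈ 0.932 d; minimum DO ≈ 8.10 mg/L

Mixed DO = (16.2×9.65 + 1.62×1.62)/(16.2+1.62) = 159.0/17.82 = 8.920 mg/L.
Mixed L₀ = (16.2×4.31 + 1.62×184)/(17.82) = 367.9/17.82 = 20.65 mg/L.
Initial deficit D₀ = C_s − DO₀ = 11.2 − 8.920 = 2.280 mg/L.
t_c = (1/1.100) ln[(1.36/0.260)(1 − 2.280×1.100/(0.260×20.65))] = 0.9091 × ln(2.787) = 0.9317 d.
D_c = (0.260/1.36) × 20.65 × e^(−0.260×0.9317) = 0.1912 × 20.65 × 0.7849 = 3.098 mg/L.
Minimum DO = 11.2 − 3.098 = 8.102 mg/L.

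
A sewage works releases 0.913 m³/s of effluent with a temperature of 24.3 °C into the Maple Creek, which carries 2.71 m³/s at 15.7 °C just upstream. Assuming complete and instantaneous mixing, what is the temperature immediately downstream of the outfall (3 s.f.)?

17.9 °C

Flow-weighted mixing: C = (Q_r C_r + Q_w C_w)/(Q_r + Q_w)
= (2.71×15.7 + 0.913×24.3)/(2.71 + 0.913) = 64.73/3.623 = 17.87 °C.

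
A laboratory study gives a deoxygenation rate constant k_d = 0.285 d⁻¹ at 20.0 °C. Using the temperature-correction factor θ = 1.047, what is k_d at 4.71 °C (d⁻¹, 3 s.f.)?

k_d ≈ 0.141 d⁻¹

k_d(T₂) = k_d(T₁) · θ^(T₂−T₁) = 0.285 × 1.047^(4.71−20.0)
= 0.285 × 1.047^-15.3 = 0.285 × 0.4955 = 0.1412 d⁻¹.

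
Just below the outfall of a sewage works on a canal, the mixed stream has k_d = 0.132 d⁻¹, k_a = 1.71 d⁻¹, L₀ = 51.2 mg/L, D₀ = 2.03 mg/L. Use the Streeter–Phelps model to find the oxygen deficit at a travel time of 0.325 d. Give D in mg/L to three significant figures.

k_d L₀/(k_a−k_d) = 0.132×51.2/(1.71−0.132) = 6.758/1.578 = 4.283 mg/L.
e^(−k_d t) = e^(−0.132×0.3250) = 0.9580; e^(−k_a t) = e^(−1.71×0.3250) = 0.5736.
D = 4.283 × (0.9580 − 0.5736) + 2.03 × 0.5736 = 1.646 + 1.164 = 2.811 mg/L.

D ≈ 2.81 mg/L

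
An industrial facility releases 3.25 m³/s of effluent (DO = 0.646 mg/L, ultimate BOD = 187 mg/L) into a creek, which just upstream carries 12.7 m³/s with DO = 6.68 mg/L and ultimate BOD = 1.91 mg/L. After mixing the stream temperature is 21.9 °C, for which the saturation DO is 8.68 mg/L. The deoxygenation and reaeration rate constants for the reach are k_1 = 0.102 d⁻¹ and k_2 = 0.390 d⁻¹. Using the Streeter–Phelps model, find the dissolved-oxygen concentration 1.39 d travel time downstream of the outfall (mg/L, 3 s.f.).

DO ≈ 2.78 mg/L

Mixed DO = (12.7×6.68 + 3.25×0.646)/(12.7+3.25) = 86.94/15.95 = 5.451 mg/L.
Mixed L₀ = (12.7×1.91 + 3.25×187)/(15.95) = 632.0/15.95 = 39.62 mg/L.
Initial deficit D₀ = C_s − DO₀ = 8.68 − 5.451 = 3.229 mg/L.
D(1.39) = [0.102×39.62/(0.390−0.102)](e^(−0.102×1.39) − e^(−0.390×1.39)) + 3.229 e^(−0.390×1.39)
= 14.03 × (0.8678 − 0.5815) + 3.229 × 0.5815 = 5.896 mg/L.
DO = 8.68 − 5.896 = 2.784 mg/L.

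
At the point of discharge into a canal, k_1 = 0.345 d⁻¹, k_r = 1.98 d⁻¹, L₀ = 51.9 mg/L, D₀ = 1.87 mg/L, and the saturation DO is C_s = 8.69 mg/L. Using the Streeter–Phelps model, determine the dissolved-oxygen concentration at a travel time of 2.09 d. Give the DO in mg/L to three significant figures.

k_1 L₀/(k_r−k_1) = 0.345×51.9/(1.98−0.345) = 17.91/1.635 = 10.95 mg/L.
e^(−k_1 t) = e^(−0.345×2.090) = 0.4862; e^(−k_r t) = e^(−1.98×2.090) = 0.01595.
D = 10.95 × (0.4862 − 0.01595) + 1.87 × 0.01595 = 5.150 + 0.02983 = 5.180 mg/L.
DO = C_s − D = 8.69 − 5.180 = 3.510 mg/L.

DO ≈ 3.51 mg/L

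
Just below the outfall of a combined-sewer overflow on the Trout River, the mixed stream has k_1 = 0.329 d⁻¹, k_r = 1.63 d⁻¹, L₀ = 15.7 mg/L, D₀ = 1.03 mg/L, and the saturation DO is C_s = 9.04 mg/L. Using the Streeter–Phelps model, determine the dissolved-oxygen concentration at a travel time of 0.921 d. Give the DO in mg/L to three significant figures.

k_1 L₀/(k_r−k_1) = 0.329×15.7/(1.63−0.329) = 5.165/1.301 = 3.970 mg/L.
e^(−k_1 t) = e^(−0.329×0.9210) = 0.7386; e^(−k_r t) = e^(−1.63×0.9210) = 0.2229.
D = 3.970 × (0.7386 − 0.2229) + 1.03 × 0.2229 = 2.048 + 0.2295 = 2.277 mg/L.
DO = C_s − D = 9.04 − 2.277 = 6.763 mg/L.

DO ≈ 6.76 mg/L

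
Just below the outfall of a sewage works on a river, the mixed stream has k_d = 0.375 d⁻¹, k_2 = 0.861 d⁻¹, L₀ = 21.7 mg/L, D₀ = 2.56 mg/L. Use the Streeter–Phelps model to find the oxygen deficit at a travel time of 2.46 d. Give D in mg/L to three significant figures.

D ≈ 4.95 mg/L

k_d L₀/(k_2−k_d) = 0.375×21.7/(0.861−0.375) = 8.137/0.4860 = 16.74 mg/L.
e^(−k_d t) = e^(−0.375×2.460) = 0.3975; e^(−k_2 t) = e^(−0.861×2.460) = 0.1203.
D = 16.74 × (0.3975 − 0.1203) + 2.56 × 0.1203 = 4.642 + 0.3079 = 4.950 mg/L.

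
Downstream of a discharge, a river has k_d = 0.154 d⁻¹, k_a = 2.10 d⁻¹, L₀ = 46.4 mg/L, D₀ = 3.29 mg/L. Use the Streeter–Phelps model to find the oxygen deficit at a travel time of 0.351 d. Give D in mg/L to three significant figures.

D ≈ 3.30 mg/L

k_d L₀/(k_a−k_d) = 0.154×46.4/(2.10−0.154) = 7.146/1.946 = 3.672 mg/L.
e^(−k_d t) = e^(−0.154×0.3510) = 0.9474; e^(−k_a t) = e^(−2.10×0.3510) = 0.4785.
D = 3.672 × (0.9474 − 0.4785) + 3.29 × 0.4785 = 1.722 + 1.574 = 3.296 mg/L.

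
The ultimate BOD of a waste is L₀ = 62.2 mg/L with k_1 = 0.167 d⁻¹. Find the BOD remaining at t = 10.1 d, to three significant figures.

L ≈ 11.5 mg/L

L_t = L₀ e^(−k_1 t) = 62.2 × e^(−0.167×10.1) = 62.2 × 0.1851 = 11.52 mg/L.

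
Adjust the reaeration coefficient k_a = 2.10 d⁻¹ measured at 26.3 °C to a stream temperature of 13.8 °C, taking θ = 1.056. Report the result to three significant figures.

k_a ≈ 1.06 d⁻¹

k_a(T₂) = k_a(T₁) · θ^(T₂−T₁) = 2.10 × 1.056^(13.8−26.3)
= 2.10 × 1.056^-12.5 = 2.10 × 0.5061 = 1.063 d⁻¹.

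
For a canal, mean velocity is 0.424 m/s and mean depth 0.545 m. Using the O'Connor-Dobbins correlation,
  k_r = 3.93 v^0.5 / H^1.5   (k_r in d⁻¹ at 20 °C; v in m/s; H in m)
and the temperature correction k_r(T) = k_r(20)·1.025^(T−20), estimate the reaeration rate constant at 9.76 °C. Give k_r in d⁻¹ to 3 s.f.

k_r(20) = 3.93 × 0.424^0.5 / 0.545^1.5 = 3.93 × 0.6512 / 0.4023 = 6.360 d⁻¹.
k_r(9.76) = 6.360 × 1.025^(9.76−20) = 6.360 × 0.7766 = 4.939 d⁻¹.

k_r ≈ 4.94 d⁻¹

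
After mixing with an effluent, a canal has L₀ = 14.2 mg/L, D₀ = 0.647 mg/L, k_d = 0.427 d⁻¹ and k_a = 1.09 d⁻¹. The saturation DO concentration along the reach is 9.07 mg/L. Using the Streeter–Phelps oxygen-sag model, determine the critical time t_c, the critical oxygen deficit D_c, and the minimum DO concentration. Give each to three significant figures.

With k_a/k_d = 2.553 and 1 − D₀(k_a−k_d)/(k_d L₀) = 0.9293,
t_c = ln(2.553 × 0.9293) / (1.09 − 0.427) = ln(2.372) / 0.6630 = 0.8638/0.6630 = 1.303 d.
L(t_c) = L₀ e^(−k_d t_c) = 14.2 × 0.5733 = 8.141 mg/L, and at the critical point k_a D_c = k_d L, so D_c = (0.427/1.09) × 8.141 = 3.189 mg/L.
Minimum DO = C_s − D_c = 9.07 − 3.189 = 5.881 mg/L.

t_c ≈ 1.30 d; D_c ≈ 3.19 mg/L; min DO ≈ 5.88 mg/L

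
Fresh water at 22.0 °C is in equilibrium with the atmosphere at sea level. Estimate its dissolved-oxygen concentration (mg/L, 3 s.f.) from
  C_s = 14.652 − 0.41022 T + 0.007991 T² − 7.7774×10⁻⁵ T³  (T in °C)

C_s = 14.652 − 0.41022×22.0 + 0.007991×22.0² − 7.7774×10⁻⁵×22.0³ = 8.667 mg/L.

C_s ≈ 8.67 mg/L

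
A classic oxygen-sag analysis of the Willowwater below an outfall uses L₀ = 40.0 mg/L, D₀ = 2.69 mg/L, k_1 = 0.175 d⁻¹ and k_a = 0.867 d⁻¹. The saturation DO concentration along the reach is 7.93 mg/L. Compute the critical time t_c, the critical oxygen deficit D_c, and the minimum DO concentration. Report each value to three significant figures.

t_c ≈ 1.87 d; D_c ≈ 5.82 mg/L; min DO ≈ 2.11 mg/L

With k_a/k_1 = 4.954 and 1 − D₀(k_a−k_1)/(k_1 L₀) = 0.7341,
t_c = ln(4.954 × 0.7341) / (0.867 − 0.175) = ln(3.637) / 0.6920 = 1.291/0.6920 = 1.866 d.
L(t_c) = L₀ e^(−k_1 t_c) = 40.0 × 0.7214 = 28.86 mg/L, and at the critical point k_a D_c = k_1 L, so D_c = (0.175/0.867) × 28.86 = 5.825 mg/L.
Minimum DO = C_s − D_c = 7.93 − 5.825 = 2.105 mg/L.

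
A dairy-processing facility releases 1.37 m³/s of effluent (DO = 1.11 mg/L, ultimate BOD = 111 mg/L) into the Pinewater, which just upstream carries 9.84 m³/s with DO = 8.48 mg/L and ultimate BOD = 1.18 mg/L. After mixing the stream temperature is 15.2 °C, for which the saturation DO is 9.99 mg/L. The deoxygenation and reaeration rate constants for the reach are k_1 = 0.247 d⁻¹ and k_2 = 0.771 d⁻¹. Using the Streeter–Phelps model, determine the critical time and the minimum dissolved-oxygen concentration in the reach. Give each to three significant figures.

t_c ≈ 1.35 d; minimum DO ≈ 6.64 mg/L

Mixed DO = (9.84×8.48 + 1.37×1.11)/(9.84+1.37) = 84.96/11.21 = 7.579 mg/L.
Mixed L₀ = (9.84×1.18 + 1.37×111)/(11.21) = 163.7/11.21 = 14.60 mg/L.
Initial deficit D₀ = C_s − DO₀ = 9.99 − 7.579 = 2.411 mg/L.
t_c = (1/0.5240) ln[(0.771/0.247)(1 − 2.411×0.5240/(0.247×14.60))] = 1.908 × ln(2.028) = 1.349 d.
D_c = (0.247/0.771) × 14.60 × e^(−0.247×1.349) = 0.3204 × 14.60 × 0.7165 = 3.352 mg/L.
Minimum DO = 9.99 − 3.352 = 6.638 mg/L.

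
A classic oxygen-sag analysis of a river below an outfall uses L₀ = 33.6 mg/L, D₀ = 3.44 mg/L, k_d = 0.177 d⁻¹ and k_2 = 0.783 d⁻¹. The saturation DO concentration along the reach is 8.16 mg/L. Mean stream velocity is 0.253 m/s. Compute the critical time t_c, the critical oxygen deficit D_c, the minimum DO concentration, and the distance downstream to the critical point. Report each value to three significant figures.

t_c ≈ 1.74 d; D_c ≈ 5.58 mg/L; min DO ≈ 2.58 mg/L; x_c ≈ 38.1 km

t_c = [1/(k_2−k_d)] ln[(k_2/k_d)(1 − D₀(k_2−k_d)/(k_d L₀))]
= [1/(0.783−0.177)] ln[(0.783/0.177)(1 − 3.44×0.6060/(0.177×33.6))]
= (1/0.6060) ln[4.424 × 0.6495] = 1.650 × ln(2.873) = 1.650 × 1.055 = 1.742 d.
D_c = (k_d/k_2) L₀ e^(−k_d t_c) = (0.177/0.783) × 33.6 × e^(−0.177×1.742) = 0.2261 × 33.6 × 0.7347 = 5.581 mg/L.
Minimum DO = C_s − D_c = 8.16 − 5.581 = 2.579 mg/L.
x_c = v t_c = 0.253 m/s × 1.742 d × 86400 s/d = 38070 m ≈ 38.1 km.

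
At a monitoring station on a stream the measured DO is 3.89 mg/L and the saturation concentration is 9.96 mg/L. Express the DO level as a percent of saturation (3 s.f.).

% saturation = C/C_s × 100 = 3.89/9.96 × 100 = 39.1 %.

39.1 % saturation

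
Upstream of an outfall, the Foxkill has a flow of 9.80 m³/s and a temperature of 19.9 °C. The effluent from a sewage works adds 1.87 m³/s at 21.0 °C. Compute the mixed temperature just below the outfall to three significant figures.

20.1 °C

Flow-weighted mixing: C = (Q_r C_r + Q_w C_w)/(Q_r + Q_w)
= (9.80×19.9 + 1.87×21.0)/(9.80 + 1.87) = 234.3/11.67 = 20.08 °C.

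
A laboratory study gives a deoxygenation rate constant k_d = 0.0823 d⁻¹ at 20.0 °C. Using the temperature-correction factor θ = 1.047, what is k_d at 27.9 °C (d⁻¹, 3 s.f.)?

k_d(T₂) = k_d(T₁) · θ^(T₂−T₁) = 0.0823 × 1.047^(27.9−20.0)
= 0.0823 × 1.047^7.90 = 0.0823 × 1.437 = 0.1183 d⁻¹.

k_d ≈ 0.118 d⁻¹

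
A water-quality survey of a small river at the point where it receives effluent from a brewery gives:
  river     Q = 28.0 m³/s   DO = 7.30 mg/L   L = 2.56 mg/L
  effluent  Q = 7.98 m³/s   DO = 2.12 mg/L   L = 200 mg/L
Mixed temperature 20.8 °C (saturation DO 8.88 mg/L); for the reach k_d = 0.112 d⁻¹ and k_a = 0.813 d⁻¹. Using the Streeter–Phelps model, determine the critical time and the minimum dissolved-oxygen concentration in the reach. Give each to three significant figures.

t_c ≈ 2.17 d; minimum DO ≈ 3.87 mg/L

Mixed DO = (28.0×7.30 + 7.98×2.12)/(28.0+7.98) = 221.3/35.98 = 6.151 mg/L.
Mixed L₀ = (28.0×2.56 + 7.98×200)/(35.98) = 1668/35.98 = 46.35 mg/L.
Initial deficit D₀ = C_s − DO₀ = 8.88 − 6.151 = 2.729 mg/L.
t_c = (1/0.7010) ln[(0.813/0.112)(1 − 2.729×0.7010/(0.112×46.35))] = 1.427 × ln(4.584) = 2.172 d.
D_c = (0.112/0.813) × 46.35 × e^(−0.112×2.172) = 0.1378 × 46.35 × 0.7841 = 5.006 mg/L.
Minimum DO = 8.88 − 5.006 = 3.874 mg/L.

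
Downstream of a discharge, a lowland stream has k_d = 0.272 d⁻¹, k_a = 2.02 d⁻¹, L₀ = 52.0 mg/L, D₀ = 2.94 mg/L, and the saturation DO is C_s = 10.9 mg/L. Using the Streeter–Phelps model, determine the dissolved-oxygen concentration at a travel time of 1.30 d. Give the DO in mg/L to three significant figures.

k_d L₀/(k_a−k_d) = 0.272×52.0/(2.02−0.272) = 14.14/1.748 = 8.092 mg/L.
e^(−k_d t) = e^(−0.272×1.300) = 0.7022; e^(−k_a t) = e^(−2.02×1.300) = 0.07237.
D = 8.092 × (0.7022 − 0.07237) + 2.94 × 0.07237 = 5.096 + 0.2128 = 5.309 mg/L.
DO = C_s − D = 10.9 − 5.309 = 5.591 mg/L.

DO ≈ 5.59 mg/L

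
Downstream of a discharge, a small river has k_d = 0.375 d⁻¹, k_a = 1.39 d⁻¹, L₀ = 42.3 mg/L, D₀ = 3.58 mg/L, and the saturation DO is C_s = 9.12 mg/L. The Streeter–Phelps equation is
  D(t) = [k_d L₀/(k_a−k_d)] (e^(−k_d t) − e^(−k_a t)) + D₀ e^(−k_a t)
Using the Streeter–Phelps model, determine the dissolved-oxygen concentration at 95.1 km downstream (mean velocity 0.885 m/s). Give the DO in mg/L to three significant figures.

DO ≈ 1.46 mg/L

Travel time t = x/v = 95.1 km / (0.885 m/s) = 95100 m / 0.885 m/s = 107500 s = 1.244 d.
k_d L₀/(k_a−k_d) = 0.375×42.3/(1.39−0.375) = 15.86/1.015 = 15.63 mg/L.
e^(−k_d t) = e^(−0.375×1.244) = 0.6273; e^(−k_a t) = e^(−1.39×1.244) = 0.1775.
D = 15.63 × (0.6273 − 0.1775) + 3.58 × 0.1775 = 7.029 + 0.6355 = 7.664 mg/L.
DO = C_s − D = 9.12 − 7.664 = 1.456 mg/L.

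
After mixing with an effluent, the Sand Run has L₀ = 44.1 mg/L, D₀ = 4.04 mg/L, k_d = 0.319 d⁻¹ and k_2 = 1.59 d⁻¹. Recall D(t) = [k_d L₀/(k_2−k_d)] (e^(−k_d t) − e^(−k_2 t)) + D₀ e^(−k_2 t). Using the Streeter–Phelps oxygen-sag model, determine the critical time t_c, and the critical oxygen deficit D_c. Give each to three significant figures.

t_c = [1/(k_2−k_d)] ln[(k_2/k_d)(1 − D₀(k_2−k_d)/(k_d L₀))]
= [1/(1.59−0.319)] ln[(1.59/0.319)(1 − 4.04×1.271/(0.319×44.1))]
= (1/1.271) ln[4.984 × 0.6350] = 0.7868 × ln(3.165) = 0.7868 × 1.152 = 0.9065 d.
L(t_c) = L₀ e^(−k_d t_c) = 44.1 × 0.7489 = 33.03 mg/L, and at the critical point k_2 D_c = k_d L, so D_c = (0.319/1.59) × 33.03 = 6.626 mg/L.

t_c ≈ 0.907 d; D_c ≈ 6.63 mg/L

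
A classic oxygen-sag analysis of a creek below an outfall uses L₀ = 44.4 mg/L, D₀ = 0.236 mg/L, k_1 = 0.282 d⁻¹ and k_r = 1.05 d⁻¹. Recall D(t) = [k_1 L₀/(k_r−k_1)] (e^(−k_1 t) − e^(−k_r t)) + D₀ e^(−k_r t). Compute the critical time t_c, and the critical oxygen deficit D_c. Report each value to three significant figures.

At the critical point dD/dt = 0, so k_1 L₀ e^(−k_1 t) = k_r D. Substituting D(t) from the Streeter–Phelps equation and solving for t gives
t_c = ln[(k_r/k_1)(1 − D₀(k_r−k_1)/(k_1 L₀))] / (k_r−k_1).
Here k_r−k_1 = 0.7680 d⁻¹ and 1 − D₀(k_r−k_1)/(k_1 L₀) = 1 − 0.236×0.7680/(0.282×44.4) = 0.9855, so
t_c = ln(3.723 × 0.9855) / 0.7680 = 1.300 / 0.7680 = 1.693 d.
D_c = (k_1/k_r) L₀ e^(−k_1 t_c) = (0.282/1.05) × 44.4 × e^(−0.282×1.693) = 0.2686 × 44.4 × 0.6204 = 7.398 mg/L.

t_c ≈ 1.69 d; D_c ≈ 7.40 mg/L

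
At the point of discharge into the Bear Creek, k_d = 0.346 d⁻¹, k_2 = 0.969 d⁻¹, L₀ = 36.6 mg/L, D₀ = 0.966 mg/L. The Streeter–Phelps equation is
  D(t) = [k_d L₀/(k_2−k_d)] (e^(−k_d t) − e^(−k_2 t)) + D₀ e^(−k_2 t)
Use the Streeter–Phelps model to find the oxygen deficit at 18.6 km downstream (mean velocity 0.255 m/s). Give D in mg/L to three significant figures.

Travel time t = x/v = 18.6 km / (0.255 m/s) = 18600 m / 0.255 m/s = 72940 s = 0.8442 d.
k_d L₀/(k_2−k_d) = 0.346×36.6/(0.969−0.346) = 12.66/0.6230 = 20.33 mg/L.
e^(−k_d t) = e^(−0.346×0.8442) = 0.7467; e^(−k_2 t) = e^(−0.969×0.8442) = 0.4413.
D = 20.33 × (0.7467 − 0.4413) + 0.966 × 0.4413 = 6.208 + 0.4263 = 6.634 mg/L.

D ≈ 6.63 mg/L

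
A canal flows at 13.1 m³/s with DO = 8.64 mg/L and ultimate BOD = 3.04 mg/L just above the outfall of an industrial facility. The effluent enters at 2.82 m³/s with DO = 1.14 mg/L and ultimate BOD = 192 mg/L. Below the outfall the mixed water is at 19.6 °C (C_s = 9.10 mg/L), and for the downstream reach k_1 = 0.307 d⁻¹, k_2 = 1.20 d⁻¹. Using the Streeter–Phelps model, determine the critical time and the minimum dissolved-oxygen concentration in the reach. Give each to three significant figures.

Mixed DO = (13.1×8.64 + 2.82×1.14)/(13.1+2.82) = 116.4/15.92 = 7.311 mg/L.
Mixed L₀ = (13.1×3.04 + 2.82×192)/(15.92) = 581.3/15.92 = 36.51 mg/L.
Initial deficit D₀ = C_s − DO₀ = 9.10 − 7.311 = 1.789 mg/L.
t_c = (1/0.8930) ln[(1.20/0.307)(1 − 1.789×0.8930/(0.307×36.51))] = 1.120 × ln(3.352) = 1.354 d.
D_c = (0.307/1.20) × 36.51 × e^(−0.307×1.354) = 0.2558 × 36.51 × 0.6598 = 6.163 mg/L.
Minimum DO = 9.10 − 6.163 = 2.937 mg/L.

t_c ≈ 1.35 d; minimum DO ≈ 2.94 mg/L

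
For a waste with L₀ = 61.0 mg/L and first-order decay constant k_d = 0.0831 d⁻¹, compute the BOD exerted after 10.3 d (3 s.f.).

y_t = L₀(1 − e^(−k_d t)) = 61.0 × (1 − e^(−0.0831×10.3))
= 61.0 × (1 − 0.4249) = 61.0 × 0.5751 = 35.08 mg/L.

y ≈ 35.1 mg/L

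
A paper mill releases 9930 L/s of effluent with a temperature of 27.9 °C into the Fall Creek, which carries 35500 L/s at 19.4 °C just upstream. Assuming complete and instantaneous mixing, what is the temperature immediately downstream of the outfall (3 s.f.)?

Flow-weighted mixing: C = (Q_r C_r + Q_w C_w)/(Q_r + Q_w)
= (35500×19.4 + 9930×27.9)/(35500 + 9930) = 965700/45430 = 21.26 °C.

21.3 °C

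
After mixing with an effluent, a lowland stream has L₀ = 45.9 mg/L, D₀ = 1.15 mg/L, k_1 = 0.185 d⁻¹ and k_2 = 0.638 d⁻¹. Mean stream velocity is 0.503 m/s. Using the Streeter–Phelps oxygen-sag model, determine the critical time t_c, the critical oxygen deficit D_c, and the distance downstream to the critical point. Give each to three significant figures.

With k_2/k_1 = 3.449 and 1 − D₀(k_2−k_1)/(k_1 L₀) = 0.9387,
t_c = ln(3.449 × 0.9387) / (0.638 − 0.185) = ln(3.237) / 0.4530 = 1.175/0.4530 = 2.593 d.
D_c = (k_1/k_2) L₀ e^(−k_1 t_c) = (0.185/0.638) × 45.9 × e^(−0.185×2.593) = 0.2900 × 45.9 × 0.6190 = 8.238 mg/L.
x_c = v t_c = 0.503 m/s × 2.593 d × 86400 s/d = 112700 m ≈ 113 km.

t_c ≈ 2.59 d; D_c ≈ 8.24 mg/L; x_c ≈ 113 km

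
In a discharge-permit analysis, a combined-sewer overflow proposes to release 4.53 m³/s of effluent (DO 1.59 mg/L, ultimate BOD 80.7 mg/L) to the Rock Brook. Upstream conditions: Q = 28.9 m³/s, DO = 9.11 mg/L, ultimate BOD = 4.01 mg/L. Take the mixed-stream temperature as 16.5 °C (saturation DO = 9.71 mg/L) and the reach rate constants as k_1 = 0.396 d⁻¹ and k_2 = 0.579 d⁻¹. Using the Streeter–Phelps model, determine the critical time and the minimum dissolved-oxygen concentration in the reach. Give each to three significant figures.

Mixed DO = (28.9×9.11 + 4.53×1.59)/(28.9+4.53) = 270.5/33.43 = 8.091 mg/L.
Mixed L₀ = (28.9×4.01 + 4.53×80.7)/(33.43) = 481.5/33.43 = 14.40 mg/L.
Initial deficit D₀ = C_s − DO₀ = 9.71 − 8.091 = 1.619 mg/L.
t_c = (1/0.1830) ln[(0.579/0.396)(1 − 1.619×0.1830/(0.396×14.40))] = 5.464 × ln(1.386) = 1.784 d.
D_c = (0.396/0.579) × 14.40 × e^(−0.396×1.784) = 0.6839 × 14.40 × 0.4933 = 4.859 mg/L.
Minimum DO = 9.71 − 4.859 = 4.851 mg/L.

t_c ≈ 1.78 d; minimum DO ≈ 4.85 mg/L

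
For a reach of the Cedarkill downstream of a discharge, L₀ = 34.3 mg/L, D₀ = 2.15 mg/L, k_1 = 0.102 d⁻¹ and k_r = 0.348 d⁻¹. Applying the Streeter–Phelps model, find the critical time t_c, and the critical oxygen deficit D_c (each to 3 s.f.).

t_c ≈ 4.32 d; D_c ≈ 6.47 mg/L

At the critical point dD/dt = 0, so k_1 L₀ e^(−k_1 t) = k_r D. Substituting D(t) from the Streeter–Phelps equation and solving for t gives
t_c = ln[(k_r/k_1)(1 − D₀(k_r−k_1)/(k_1 L₀))] / (k_r−k_1).
Here k_r−k_1 = 0.2460 d⁻¹ and 1 − D₀(k_r−k_1)/(k_1 L₀) = 1 − 2.15×0.2460/(0.102×34.3) = 0.8488, so
t_c = ln(3.412 × 0.8488) / 0.2460 = 1.063 / 0.2460 = 4.322 d.
L(t_c) = L₀ e^(−k_1 t_c) = 34.3 × 0.6435 = 22.07 mg/L, and at the critical point k_r D_c = k_1 L, so D_c = (0.102/0.348) × 22.07 = 6.469 mg/L.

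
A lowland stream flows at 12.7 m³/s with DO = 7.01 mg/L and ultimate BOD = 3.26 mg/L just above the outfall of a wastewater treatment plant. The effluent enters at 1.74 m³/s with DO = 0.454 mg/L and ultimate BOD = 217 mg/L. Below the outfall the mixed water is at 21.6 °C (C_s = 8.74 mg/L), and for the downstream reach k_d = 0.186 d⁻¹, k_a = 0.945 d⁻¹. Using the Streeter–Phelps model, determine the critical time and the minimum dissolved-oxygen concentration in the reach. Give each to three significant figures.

t_c ≈ 1.57 d; minimum DO ≈ 4.47 mg/L

Mixed DO = (12.7×7.01 + 1.74×0.454)/(12.7+1.74) = 89.82/14.44 = 6.220 mg/L.
Mixed L₀ = (12.7×3.26 + 1.74×217)/(14.44) = 419.0/14.44 = 29.02 mg/L.
Initial deficit D₀ = C_s − DO₀ = 8.74 − 6.220 = 2.520 mg/L.
t_c = (1/0.7590) ln[(0.945/0.186)(1 − 2.520×0.7590/(0.186×29.02))] = 1.318 × ln(3.280) = 1.565 d.
D_c = (0.186/0.945) × 29.02 × e^(−0.186×1.565) = 0.1968 × 29.02 × 0.7474 = 4.269 mg/L.
Minimum DO = 8.74 − 4.269 = 4.471 mg/L.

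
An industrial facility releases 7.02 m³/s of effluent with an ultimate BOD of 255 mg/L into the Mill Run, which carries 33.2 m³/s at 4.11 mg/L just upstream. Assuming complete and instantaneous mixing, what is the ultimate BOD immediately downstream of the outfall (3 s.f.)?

Flow-weighted mixing: C = (Q_r C_r + Q_w C_w)/(Q_r + Q_w)
= (33.2×4.11 + 7.02×255)/(33.2 + 7.02) = 1927/40.22 = 47.90 mg/L.

47.9 mg/L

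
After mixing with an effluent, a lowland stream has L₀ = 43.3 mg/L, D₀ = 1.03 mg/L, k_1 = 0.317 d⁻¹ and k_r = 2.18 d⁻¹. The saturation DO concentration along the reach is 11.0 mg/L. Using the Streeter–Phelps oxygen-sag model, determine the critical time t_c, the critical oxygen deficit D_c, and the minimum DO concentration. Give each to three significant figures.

With k_r/k_1 = 6.877 and 1 − D₀(k_r−k_1)/(k_1 L₀) = 0.8602,
t_c = ln(6.877 × 0.8602) / (2.18 − 0.317) = ln(5.916) / 1.863 = 1.778/1.863 = 0.9542 d.
D_c = (k_1/k_r) L₀ e^(−k_1 t_c) = (0.317/2.18) × 43.3 × e^(−0.317×0.9542) = 0.1454 × 43.3 × 0.7390 = 4.653 mg/L.
Minimum DO = C_s − D_c = 11.0 − 4.653 = 6.347 mg/L.

t_c ≈ 0.954 d; D_c ≈ 4.65 mg/L; min DO ≈ 6.35 mg/L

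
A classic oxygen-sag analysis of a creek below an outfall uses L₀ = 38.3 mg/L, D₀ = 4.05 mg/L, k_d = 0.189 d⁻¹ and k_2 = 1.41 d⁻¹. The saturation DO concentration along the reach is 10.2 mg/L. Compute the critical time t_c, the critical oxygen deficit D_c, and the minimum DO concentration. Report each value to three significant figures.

At the critical point dD/dt = 0, so k_d L₀ e^(−k_d t) = k_2 D. Substituting D(t) from the Streeter–Phelps equation and solving for t gives
t_c = ln[(k_2/k_d)(1 − D₀(k_2−k_d)/(k_d L₀))] / (k_2−k_d).
Here k_2−k_d = 1.221 d⁻¹ and 1 − D₀(k_2−k_d)/(k_d L₀) = 1 − 4.05×1.221/(0.189×38.3) = 0.3169, so
t_c = ln(7.460 × 0.3169) / 1.221 = 0.8603 / 1.221 = 0.7046 d.
L(t_c) = L₀ e^(−k_d t_c) = 38.3 × 0.8753 = 33.52 mg/L, and at the critical point k_2 D_c = k_d L, so D_c = (0.189/1.41) × 33.52 = 4.494 mg/L.
Minimum DO = C_s − D_c = 10.2 − 4.494 = 5.706 mg/L.

t_c ≈ 0.705 d; D_c ≈ 4.49 mg/L; min DO ≈ 5.71 mg/L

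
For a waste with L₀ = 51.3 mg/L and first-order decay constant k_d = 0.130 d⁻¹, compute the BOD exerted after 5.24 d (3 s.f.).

y_t = L₀(1 − e^(−k_d t)) = 51.3 × (1 − e^(−0.130×5.24))
= 51.3 × (1 − 0.5060) = 51.3 × 0.4940 = 25.34 mg/L.

y ≈ 25.3 mg/L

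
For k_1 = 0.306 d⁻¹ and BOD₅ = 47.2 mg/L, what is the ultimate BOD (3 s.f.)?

L₀ ≈ 60.2 mg/L

BOD₅ = L₀(1 − e^(−5k_1)) ⇒ L₀ = BOD₅ / (1 − e^(−5×0.306))
= 47.2 / (1 − 0.2165) = 47.2 / 0.7835 = 60.25 mg/L.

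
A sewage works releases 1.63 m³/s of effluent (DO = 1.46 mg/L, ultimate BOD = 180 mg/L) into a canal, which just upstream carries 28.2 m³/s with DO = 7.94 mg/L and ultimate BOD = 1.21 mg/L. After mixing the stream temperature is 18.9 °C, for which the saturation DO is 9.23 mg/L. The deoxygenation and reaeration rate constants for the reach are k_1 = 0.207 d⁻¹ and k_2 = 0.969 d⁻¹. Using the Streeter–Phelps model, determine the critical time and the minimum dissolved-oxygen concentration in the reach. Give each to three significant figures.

t_c ≈ 0.974 d; minimum DO ≈ 7.31 mg/L

Mixed DO = (28.2×7.94 + 1.63×1.46)/(28.2+1.63) = 226.3/29.83 = 7.586 mg/L.
Mixed L₀ = (28.2×1.21 + 1.63×180)/(29.83) = 327.5/29.83 = 10.98 mg/L.
Initial deficit D₀ = C_s − DO₀ = 9.23 − 7.586 = 1.644 mg/L.
t_c = (1/0.7620) ln[(0.969/0.207)(1 − 1.644×0.7620/(0.207×10.98))] = 1.312 × ln(2.101) = 0.9742 d.
D_c = (0.207/0.969) × 10.98 × e^(−0.207×0.9742) = 0.2136 × 10.98 × 0.8174 = 1.917 mg/L.
Minimum DO = 9.23 − 1.917 = 7.313 mg/L.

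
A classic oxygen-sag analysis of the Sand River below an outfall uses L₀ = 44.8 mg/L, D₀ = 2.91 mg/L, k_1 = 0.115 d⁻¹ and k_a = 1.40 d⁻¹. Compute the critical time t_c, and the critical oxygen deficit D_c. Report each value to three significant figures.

At the critical point dD/dt = 0, so k_1 L₀ e^(−k_1 t) = k_a D. Substituting D(t) from the Streeter–Phelps equation and solving for t gives
t_c = ln[(k_a/k_1)(1 − D₀(k_a−k_1)/(k_1 L₀))] / (k_a−k_1).
Here k_a−k_1 = 1.285 d⁻¹ and 1 − D₀(k_a−k_1)/(k_1 L₀) = 1 − 2.91×1.285/(0.115×44.8) = 0.2742, so
t_c = ln(12.17 × 0.2742) / 1.285 = 1.205 / 1.285 = 0.9380 d.
L(t_c) = L₀ e^(−k_1 t_c) = 44.8 × 0.8977 = 40.22 mg/L, and at the critical point k_a D_c = k_1 L, so D_c = (0.115/1.40) × 40.22 = 3.304 mg/L.

t_c ≈ 0.938 d; D_c ≈ 3.30 mg/L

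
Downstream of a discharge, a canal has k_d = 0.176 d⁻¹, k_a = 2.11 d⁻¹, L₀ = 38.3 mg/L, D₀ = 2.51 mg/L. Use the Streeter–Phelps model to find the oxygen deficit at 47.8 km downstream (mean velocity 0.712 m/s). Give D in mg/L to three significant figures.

Travel time t = x/v = 47.8 km / (0.712 m/s) = 47800 m / 0.712 m/s = 67130 s = 0.7770 d.
k_d L₀/(k_a−k_d) = 0.176×38.3/(2.11−0.176) = 6.741/1.934 = 3.485 mg/L.
e^(−k_d t) = e^(−0.176×0.7770) = 0.8722; e^(−k_a t) = e^(−2.11×0.7770) = 0.1941.
D = 3.485 × (0.8722 − 0.1941) + 2.51 × 0.1941 = 2.363 + 0.4871 = 2.851 mg/L.

D ≈ 2.85 mg/L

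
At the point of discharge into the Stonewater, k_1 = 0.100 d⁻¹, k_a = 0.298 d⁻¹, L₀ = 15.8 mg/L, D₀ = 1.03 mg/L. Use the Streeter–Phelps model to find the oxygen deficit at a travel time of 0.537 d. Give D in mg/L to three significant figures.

k_1 L₀/(k_a−k_1) = 0.100×15.8/(0.298−0.100) = 1.580/0.1980 = 7.980 mg/L.
e^(−k_1 t) = e^(−0.100×0.5370) = 0.9477; e^(−k_a t) = e^(−0.298×0.5370) = 0.8521.
D = 7.980 × (0.9477 − 0.8521) + 1.03 × 0.8521 = 0.7628 + 0.8777 = 1.641 mg/L.

D ≈ 1.64 mg/L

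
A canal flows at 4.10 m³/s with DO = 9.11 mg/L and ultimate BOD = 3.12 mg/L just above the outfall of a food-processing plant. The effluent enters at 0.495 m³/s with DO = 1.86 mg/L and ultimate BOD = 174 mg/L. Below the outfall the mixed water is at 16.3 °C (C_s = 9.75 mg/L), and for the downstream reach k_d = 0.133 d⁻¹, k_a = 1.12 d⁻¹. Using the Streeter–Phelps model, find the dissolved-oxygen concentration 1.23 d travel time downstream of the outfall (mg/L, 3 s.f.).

Mixed DO = (4.10×9.11 + 0.495×1.86)/(4.10+0.495) = 38.27/4.595 = 8.329 mg/L.
Mixed L₀ = (4.10×3.12 + 0.495×174)/(4.595) = 98.92/4.595 = 21.53 mg/L.
Initial deficit D₀ = C_s − DO₀ = 9.75 − 8.329 = 1.421 mg/L.
D(1.23) = [0.133×21.53/(1.12−0.133)](e^(−0.133×1.23) − e^(−1.12×1.23)) + 1.421 e^(−1.12×1.23)
= 2.901 × (0.8491 − 0.2522) + 1.421 × 0.2522 = 2.090 mg/L.
DO = 9.75 − 2.090 = 7.660 mg/L.

DO ≈ 7.66 mg/L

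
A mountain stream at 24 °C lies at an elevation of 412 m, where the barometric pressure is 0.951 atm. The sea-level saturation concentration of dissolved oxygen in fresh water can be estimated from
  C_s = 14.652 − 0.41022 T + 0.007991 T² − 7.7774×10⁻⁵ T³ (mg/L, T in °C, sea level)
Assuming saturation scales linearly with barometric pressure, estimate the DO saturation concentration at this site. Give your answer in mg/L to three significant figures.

C_s ≈ 7.93 mg/L

At sea level: C_s = 14.652 − 0.41022×24 + 0.007991×24² − 7.7774×10⁻⁵×24³ = 8.334 mg/L.
Pressure correction: C_s' = 8.334 × 0.951 = 7.926 mg/L.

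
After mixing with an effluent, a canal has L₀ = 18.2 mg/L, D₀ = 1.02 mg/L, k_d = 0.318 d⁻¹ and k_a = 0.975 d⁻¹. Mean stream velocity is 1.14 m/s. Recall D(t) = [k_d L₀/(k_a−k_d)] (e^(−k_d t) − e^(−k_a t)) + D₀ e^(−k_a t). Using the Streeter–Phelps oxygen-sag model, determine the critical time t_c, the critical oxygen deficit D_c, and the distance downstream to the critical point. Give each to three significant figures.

At the critical point dD/dt = 0, so k_d L₀ e^(−k_d t) = k_a D. Substituting D(t) from the Streeter–Phelps equation and solving for t gives
t_c = ln[(k_a/k_d)(1 − D₀(k_a−k_d)/(k_d L₀))] / (k_a−k_d).
Here k_a−k_d = 0.6570 d⁻¹ and 1 − D₀(k_a−k_d)/(k_d L₀) = 1 − 1.02×0.6570/(0.318×18.2) = 0.8842, so
t_c = ln(3.066 × 0.8842) / 0.6570 = 0.9973 / 0.6570 = 1.518 d.
D_c = (k_d/k_a) L₀ e^(−k_d t_c) = (0.318/0.975) × 18.2 × e^(−0.318×1.518) = 0.3262 × 18.2 × 0.6171 = 3.663 mg/L.
x_c = v t_c = 1.14 m/s × 1.518 d × 86400 s/d = 149500 m ≈ 150 km.

t_c ≈ 1.52 d; D_c ≈ 3.66 mg/L; x_c ≈ 150 km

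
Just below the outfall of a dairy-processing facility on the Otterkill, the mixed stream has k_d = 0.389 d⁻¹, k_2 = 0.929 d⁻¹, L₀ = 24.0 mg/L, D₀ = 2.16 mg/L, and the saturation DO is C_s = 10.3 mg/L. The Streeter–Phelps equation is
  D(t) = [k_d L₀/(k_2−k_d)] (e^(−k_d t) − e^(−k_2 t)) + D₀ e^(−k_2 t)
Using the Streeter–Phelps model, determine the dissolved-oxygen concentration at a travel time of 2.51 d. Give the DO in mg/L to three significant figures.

k_d L₀/(k_2−k_d) = 0.389×24.0/(0.929−0.389) = 9.336/0.5400 = 17.29 mg/L.
e^(−k_d t) = e^(−0.389×2.510) = 0.3767; e^(−k_2 t) = e^(−0.929×2.510) = 0.09712.
D = 17.29 × (0.3767 − 0.09712) + 2.16 × 0.09712 = 4.833 + 0.2098 = 5.043 mg/L.
DO = C_s − D = 10.3 − 5.043 = 5.257 mg/L.

DO ≈ 5.26 mg/L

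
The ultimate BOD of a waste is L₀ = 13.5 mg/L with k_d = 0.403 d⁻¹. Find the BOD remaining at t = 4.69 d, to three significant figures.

L_t = L₀ e^(−k_d t) = 13.5 × e^(−0.403×4.69) = 13.5 × 0.1511 = 2.039 mg/L.

L ≈ 2.04 mg/L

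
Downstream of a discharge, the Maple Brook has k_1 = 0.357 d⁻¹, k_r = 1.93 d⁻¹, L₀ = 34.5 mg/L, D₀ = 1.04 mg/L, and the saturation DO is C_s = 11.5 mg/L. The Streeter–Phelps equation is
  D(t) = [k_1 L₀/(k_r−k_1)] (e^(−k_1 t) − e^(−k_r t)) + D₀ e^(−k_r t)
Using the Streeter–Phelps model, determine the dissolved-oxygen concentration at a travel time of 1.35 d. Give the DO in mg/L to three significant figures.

k_1 L₀/(k_r−k_1) = 0.357×34.5/(1.93−0.357) = 12.32/1.573 = 7.830 mg/L.
e^(−k_1 t) = e^(−0.357×1.350) = 0.6176; e^(−k_r t) = e^(−1.93×1.350) = 0.07387.
D = 7.830 × (0.6176 − 0.07387) + 1.04 × 0.07387 = 4.257 + 0.07682 = 4.334 mg/L.
DO = C_s − D = 11.5 − 4.334 = 7.166 mg/L.

DO ≈ 7.17 mg/L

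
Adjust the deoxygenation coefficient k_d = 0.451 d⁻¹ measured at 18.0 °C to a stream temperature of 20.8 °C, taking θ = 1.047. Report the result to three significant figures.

k_d ≈ 0.513 d⁻¹

k_d(T₂) = k_d(T₁) · θ^(T₂−T₁) = 0.451 × 1.047^(20.8−18.0)
= 0.451 × 1.047^2.80 = 0.451 × 1.137 = 0.5129 d⁻¹.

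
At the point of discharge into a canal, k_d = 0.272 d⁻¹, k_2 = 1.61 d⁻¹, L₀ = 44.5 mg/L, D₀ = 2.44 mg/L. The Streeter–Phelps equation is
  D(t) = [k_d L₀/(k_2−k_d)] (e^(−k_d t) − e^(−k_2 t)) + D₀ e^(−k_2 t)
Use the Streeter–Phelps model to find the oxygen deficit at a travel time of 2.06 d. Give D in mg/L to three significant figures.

D ≈ 4.93 mg/L

k_d L₀/(k_2−k_d) = 0.272×44.5/(1.61−0.272) = 12.10/1.338 = 9.046 mg/L.
e^(−k_d t) = e^(−0.272×2.060) = 0.5710; e^(−k_2 t) = e^(−1.61×2.060) = 0.03628.
D = 9.046 × (0.5710 − 0.03628) + 2.44 × 0.03628 = 4.838 + 0.08851 = 4.926 mg/L.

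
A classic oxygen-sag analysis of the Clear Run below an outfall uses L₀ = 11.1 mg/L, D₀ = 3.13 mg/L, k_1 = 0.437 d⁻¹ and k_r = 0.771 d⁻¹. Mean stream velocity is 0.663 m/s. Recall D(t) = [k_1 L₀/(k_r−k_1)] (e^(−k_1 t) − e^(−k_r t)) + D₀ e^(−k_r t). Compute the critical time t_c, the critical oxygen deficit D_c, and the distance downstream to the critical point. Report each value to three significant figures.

t_c = [1/(k_r−k_1)] ln[(k_r/k_1)(1 − D₀(k_r−k_1)/(k_1 L₀))]
= [1/(0.771−0.437)] ln[(0.771/0.437)(1 − 3.13×0.3340/(0.437×11.1))]
= (1/0.3340) ln[1.764 × 0.7845] = 2.994 × ln(1.384) = 2.994 × 0.3250 = 0.9731 d.
L(t_c) = L₀ e^(−k_1 t_c) = 11.1 × 0.6536 = 7.255 mg/L, and at the critical point k_r D_c = k_1 L, so D_c = (0.437/0.771) × 7.255 = 4.112 mg/L.
x_c = v t_c = 0.663 m/s × 0.9731 d × 86400 s/d = 55740 m ≈ 55.7 km.

t_c ≈ 0.973 d; D_c ≈ 4.11 mg/L; x_c ≈ 55.7 km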